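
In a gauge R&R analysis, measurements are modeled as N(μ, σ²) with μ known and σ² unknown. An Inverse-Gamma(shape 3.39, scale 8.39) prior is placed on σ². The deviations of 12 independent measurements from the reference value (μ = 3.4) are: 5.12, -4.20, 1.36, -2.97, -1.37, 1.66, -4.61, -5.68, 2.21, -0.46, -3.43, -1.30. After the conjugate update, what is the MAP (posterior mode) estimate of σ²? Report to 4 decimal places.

7.1224

With known mean μ and an Inverse-Gamma(α, β) prior on σ², the Normal likelihood is conjugate: posterior is Inv-Gamma(α + n/2, β + Σ(xᵢ−μ)²/2).
Σ(xᵢ−μ)² = (5.12)² + (-4.20)² + (1.36)² + (-2.97)² + (-1.37)² + (1.66)² + (-4.61)² + (-5.68)² + (2.21)² + (-0.46)² + (-3.43)² + (-1.30)² = 131.2225.
Posterior: Inv-Gamma(3.39 + 12/2, 8.39 + 131.2225/2) = Inv-Gamma(9.39, 74.00125).
Mode = β/(α+1) = 74.00125/10.39 = 7.1224.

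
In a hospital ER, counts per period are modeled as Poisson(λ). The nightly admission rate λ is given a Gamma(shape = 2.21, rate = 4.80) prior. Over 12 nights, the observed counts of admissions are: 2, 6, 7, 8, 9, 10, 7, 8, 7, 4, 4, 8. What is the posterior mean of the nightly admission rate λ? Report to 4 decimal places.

4.8935

With a Gamma(shape α, rate β) prior, the Poisson likelihood is conjugate: the posterior is Gamma(α + ΣXᵢ, β + n).
Sum of counts S = 80 over n = 12 nights.
Posterior: Gamma(α+S, β+n) = Gamma(2.21+80, 4.80+12) = Gamma(82.21, 16.80).
Posterior mean = α/β = 82.21/16.80 = 4.8935.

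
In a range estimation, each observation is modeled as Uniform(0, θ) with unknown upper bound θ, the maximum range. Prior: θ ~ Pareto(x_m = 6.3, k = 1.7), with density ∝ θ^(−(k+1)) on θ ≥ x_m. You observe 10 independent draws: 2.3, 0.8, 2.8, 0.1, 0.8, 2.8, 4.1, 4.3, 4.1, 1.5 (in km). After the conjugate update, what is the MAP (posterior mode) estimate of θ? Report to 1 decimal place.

A Pareto(scale x_m, shape k) prior on the upper bound θ of Uniform(0, θ) is conjugate: posterior is Pareto(max(x_m, max xᵢ), k + n).
Sample maximum = 4.3; prior scale x_m = 6.3 → posterior scale = max = 6.3.
Posterior shape = 1.7 + 10 = 11.7.
The Pareto density is decreasing on [x_m, ∞), so the mode is x_m = 6.3.

6.3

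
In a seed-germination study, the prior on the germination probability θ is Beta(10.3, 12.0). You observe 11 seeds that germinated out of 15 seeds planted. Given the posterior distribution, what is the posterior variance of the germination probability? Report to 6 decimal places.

The Beta prior is conjugate to a Binomial/Bernoulli likelihood; the update adds successes to α and failures to β.
Posterior: Beta(α+k, β+n−k) = Beta(10.3+11, 12.0+4) = Beta(21.3, 16.0).
Var = αβ/((α+β)²(α+β+1)) = 21.3·16.0/(37.3²·38.3) = 0.006396.

0.006396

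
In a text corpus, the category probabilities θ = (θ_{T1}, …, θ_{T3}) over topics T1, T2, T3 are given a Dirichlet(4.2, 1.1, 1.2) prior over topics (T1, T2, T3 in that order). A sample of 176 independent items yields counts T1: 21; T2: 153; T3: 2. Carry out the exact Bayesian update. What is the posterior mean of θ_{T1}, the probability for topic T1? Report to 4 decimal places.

The Dirichlet prior is conjugate to the Multinomial likelihood: each posterior αⱼ = prior αⱼ + observed count nⱼ.
Posterior concentration: (25.2, 154.1, 3.2), total = 182.5.
E[θ_{T1}|data] = α_{T1}/Σα = 25.2/182.5 = 0.1381.

0.1381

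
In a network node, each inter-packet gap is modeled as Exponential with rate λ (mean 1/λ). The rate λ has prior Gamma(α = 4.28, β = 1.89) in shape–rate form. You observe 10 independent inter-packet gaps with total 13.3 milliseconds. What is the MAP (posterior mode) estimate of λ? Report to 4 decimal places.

0.8743

With a Gamma(shape α, rate β) prior on the exponential rate λ, the posterior after n observations with total T = Σxᵢ is Gamma(α+n, β+T).
Posterior: Gamma(4.28+10, 1.89+13.3) = Gamma(14.28, 15.19).
Mode = (α−1)/β = 0.8743.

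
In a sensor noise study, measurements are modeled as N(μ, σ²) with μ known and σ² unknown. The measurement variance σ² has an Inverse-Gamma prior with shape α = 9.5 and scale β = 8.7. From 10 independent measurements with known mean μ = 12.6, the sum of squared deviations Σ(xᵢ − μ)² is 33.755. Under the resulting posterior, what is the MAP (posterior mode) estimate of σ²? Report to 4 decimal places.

1.6502

With known mean μ and an Inverse-Gamma(α, β) prior on σ², the Normal likelihood is conjugate: posterior is Inv-Gamma(α + n/2, β + Σ(xᵢ−μ)²/2).
Posterior: Inv-Gamma(9.5 + 10/2, 8.7 + 33.755/2) = Inv-Gamma(14.50, 25.5775).
Mode = β/(α+1) = 25.5775/15.50 = 1.6502.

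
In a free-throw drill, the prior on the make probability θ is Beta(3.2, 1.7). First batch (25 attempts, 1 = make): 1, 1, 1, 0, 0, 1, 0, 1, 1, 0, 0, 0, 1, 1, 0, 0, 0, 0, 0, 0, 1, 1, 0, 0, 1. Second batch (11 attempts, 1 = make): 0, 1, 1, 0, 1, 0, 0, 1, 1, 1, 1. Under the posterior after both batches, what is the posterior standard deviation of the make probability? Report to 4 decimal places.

The Beta prior is conjugate to a Binomial/Bernoulli likelihood; the update adds successes to α and failures to β.
After batch 1: Beta(3.2+11, 1.7+14) = Beta(14.2, 15.7).
After batch 2: Beta(14.2+7, 15.7+4) = Beta(21.2, 19.7).
Var = αβ/((α+β)²(α+β+1)) = 21.2·19.7/(40.9²·41.9) = 0.00595856; SD = √0.00595856 = 0.0772.

0.0772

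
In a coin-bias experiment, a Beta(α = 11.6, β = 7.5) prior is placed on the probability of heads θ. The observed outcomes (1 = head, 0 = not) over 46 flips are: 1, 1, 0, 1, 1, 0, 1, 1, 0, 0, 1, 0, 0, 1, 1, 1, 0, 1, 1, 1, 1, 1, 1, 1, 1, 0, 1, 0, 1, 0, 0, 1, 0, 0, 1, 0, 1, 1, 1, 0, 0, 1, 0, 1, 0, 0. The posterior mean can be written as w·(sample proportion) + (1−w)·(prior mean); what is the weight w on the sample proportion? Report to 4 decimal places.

The Beta prior is conjugate to a Binomial/Bernoulli likelihood; the update adds successes to α and failures to β.
Posterior mean = (α₀+k)/(α₀+β₀+n) = [n/(α₀+β₀+n)]·(k/n) + [(α₀+β₀)/(α₀+β₀+n)]·α₀/(α₀+β₀), so only n and the prior enter the weight.
The weight on the data is w = n/(α₀+β₀+n) = 46/(11.6+7.5+46) = 46/65.1 = 0.7066.

0.7066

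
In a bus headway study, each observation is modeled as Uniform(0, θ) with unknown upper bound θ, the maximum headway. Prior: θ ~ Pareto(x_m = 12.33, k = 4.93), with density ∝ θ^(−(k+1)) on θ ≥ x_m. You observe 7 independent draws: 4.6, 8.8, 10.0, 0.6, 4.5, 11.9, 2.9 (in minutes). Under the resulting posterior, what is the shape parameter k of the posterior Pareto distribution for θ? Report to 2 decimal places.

A Pareto(scale x_m, shape k) prior on the upper bound θ of Uniform(0, θ) is conjugate: posterior is Pareto(max(x_m, max xᵢ), k + n).
Sample maximum = 11.9; prior scale x_m = 12.33 → posterior scale = max = 12.33.
Posterior shape = 4.93 + 7 = 11.93.
Posterior shape k = 11.93.

11.93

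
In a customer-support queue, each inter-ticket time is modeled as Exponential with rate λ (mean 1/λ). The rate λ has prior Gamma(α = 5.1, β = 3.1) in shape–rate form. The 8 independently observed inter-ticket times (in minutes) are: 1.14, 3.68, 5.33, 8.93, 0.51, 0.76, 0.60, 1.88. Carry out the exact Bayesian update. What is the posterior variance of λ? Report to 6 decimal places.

0.019483

With a Gamma(shape α, rate β) prior on the exponential rate λ, the posterior after n observations with total T = Σxᵢ is Gamma(α+n, β+T).
Sum of observations T = 22.83 minutes; n = 8.
Posterior: Gamma(5.1+8, 3.1+22.83) = Gamma(13.1, 25.93).
Var = α/β² = 0.019483.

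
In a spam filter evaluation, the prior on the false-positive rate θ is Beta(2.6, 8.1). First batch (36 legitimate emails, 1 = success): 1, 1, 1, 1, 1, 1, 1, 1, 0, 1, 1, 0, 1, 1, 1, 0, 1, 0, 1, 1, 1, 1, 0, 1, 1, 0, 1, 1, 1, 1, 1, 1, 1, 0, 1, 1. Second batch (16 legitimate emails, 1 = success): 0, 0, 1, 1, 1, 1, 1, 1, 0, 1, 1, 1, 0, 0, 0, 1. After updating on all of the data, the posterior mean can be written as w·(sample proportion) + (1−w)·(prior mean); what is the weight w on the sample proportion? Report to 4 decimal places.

0.8293

The Beta prior is conjugate to a Binomial/Bernoulli likelihood; the update adds successes to α and failures to β.
Total number of legitimate emails: n = 36 + 16 = 52.
Posterior mean = (α₀+k)/(α₀+β₀+n) = [n/(α₀+β₀+n)]·(k/n) + [(α₀+β₀)/(α₀+β₀+n)]·α₀/(α₀+β₀), so only n and the prior enter the weight.
The weight on the data is w = n/(α₀+β₀+n) = 52/(2.6+8.1+52) = 52/62.7 = 0.8293.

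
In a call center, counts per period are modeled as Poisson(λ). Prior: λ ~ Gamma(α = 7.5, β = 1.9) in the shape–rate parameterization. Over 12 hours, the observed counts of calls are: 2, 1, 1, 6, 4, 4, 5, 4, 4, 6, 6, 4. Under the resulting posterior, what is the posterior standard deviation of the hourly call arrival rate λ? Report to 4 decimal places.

With a Gamma(shape α, rate β) prior, the Poisson likelihood is conjugate: the posterior is Gamma(α + ΣXᵢ, β + n).
Sum of counts S = 47 over n = 12 hours.
Posterior: Gamma(α+S, β+n) = Gamma(7.5+47, 1.9+12) = Gamma(54.5, 13.9).
SD = √α/β = √54.5/13.9 = 0.5311.

0.5311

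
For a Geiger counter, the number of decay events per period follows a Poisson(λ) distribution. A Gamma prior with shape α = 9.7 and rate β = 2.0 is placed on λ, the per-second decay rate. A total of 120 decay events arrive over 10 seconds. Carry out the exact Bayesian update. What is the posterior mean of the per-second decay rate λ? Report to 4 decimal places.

With a Gamma(shape α, rate β) prior, the Poisson likelihood is conjugate: the posterior is Gamma(α + ΣXᵢ, β + n).
Posterior: Gamma(α+S, β+n) = Gamma(9.7+120, 2.0+10) = Gamma(129.7, 12.0).
Posterior mean = α/β = 129.7/12.0 = 10.8083.

10.8083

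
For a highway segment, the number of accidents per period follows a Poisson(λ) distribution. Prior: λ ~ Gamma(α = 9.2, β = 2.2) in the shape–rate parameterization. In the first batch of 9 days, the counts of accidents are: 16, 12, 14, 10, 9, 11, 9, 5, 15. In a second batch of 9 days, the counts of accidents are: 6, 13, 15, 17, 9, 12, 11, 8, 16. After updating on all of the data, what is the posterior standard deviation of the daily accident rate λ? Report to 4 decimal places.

0.7296

With a Gamma(shape α, rate β) prior, the Poisson likelihood is conjugate: the posterior is Gamma(α + ΣXᵢ, β + n).
Batch 1: sum of counts S = 101 over n = 9 days.
After batch 1: Gamma(α+S, β+n) = Gamma(9.2+101, 2.2+9) = Gamma(110.2, 11.2).
Batch 2: sum of counts S = 107 over n = 9 days.
After batch 2: Gamma(α+S, β+n) = Gamma(110.2+107, 11.2+9) = Gamma(217.2, 20.2).
SD = √α/β = √217.2/20.2 = 0.7296.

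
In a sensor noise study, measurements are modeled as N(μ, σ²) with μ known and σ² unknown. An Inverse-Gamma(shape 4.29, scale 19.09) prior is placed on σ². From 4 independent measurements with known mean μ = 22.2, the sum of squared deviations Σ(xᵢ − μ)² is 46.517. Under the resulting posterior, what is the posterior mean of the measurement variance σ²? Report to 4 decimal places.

8.0054

With known mean μ and an Inverse-Gamma(α, β) prior on σ², the Normal likelihood is conjugate: posterior is Inv-Gamma(α + n/2, β + Σ(xᵢ−μ)²/2).
Posterior: Inv-Gamma(4.29 + 4/2, 19.09 + 46.517/2) = Inv-Gamma(6.29, 42.3485).
E[σ²|data] = β/(α−1) = 42.3485/5.29 = 8.0054.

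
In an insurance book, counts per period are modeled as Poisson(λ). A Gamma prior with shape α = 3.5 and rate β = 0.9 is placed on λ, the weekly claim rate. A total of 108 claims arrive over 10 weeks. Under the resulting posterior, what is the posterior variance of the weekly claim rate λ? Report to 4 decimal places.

0.9385

With a Gamma(shape α, rate β) prior, the Poisson likelihood is conjugate: the posterior is Gamma(α + ΣXᵢ, β + n).
Posterior: Gamma(α+S, β+n) = Gamma(3.5+108, 0.9+10) = Gamma(111.5, 10.9).
Var = α/β² = 111.5/10.9² = 0.9385.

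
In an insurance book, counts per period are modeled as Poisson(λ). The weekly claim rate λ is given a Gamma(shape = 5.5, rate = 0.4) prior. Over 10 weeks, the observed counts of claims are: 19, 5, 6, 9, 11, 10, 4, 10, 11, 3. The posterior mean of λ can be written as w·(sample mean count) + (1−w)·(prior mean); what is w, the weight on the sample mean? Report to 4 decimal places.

0.9615

With a Gamma(shape α, rate β) prior, the Poisson likelihood is conjugate: the posterior is Gamma(α + ΣXᵢ, β + n).
Posterior mean = (α₀+S)/(β₀+n) = [n/(β₀+n)]·(S/n) + [β₀/(β₀+n)]·(α₀/β₀), so only n and β₀ enter the weight.
Weight on data w = n/(β₀+n) = 10/(0.4+10) = 10/10.4 = 0.9615.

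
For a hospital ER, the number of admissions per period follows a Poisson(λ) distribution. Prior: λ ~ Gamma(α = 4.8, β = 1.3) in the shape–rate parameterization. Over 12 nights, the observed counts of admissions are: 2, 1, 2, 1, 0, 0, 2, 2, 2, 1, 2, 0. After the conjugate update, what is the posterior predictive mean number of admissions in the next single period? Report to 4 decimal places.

With a Gamma(shape α, rate β) prior, the Poisson likelihood is conjugate: the posterior is Gamma(α + ΣXᵢ, β + n).
Sum of counts S = 15 over n = 12 nights.
Posterior: Gamma(α+S, β+n) = Gamma(4.8+15, 1.3+12) = Gamma(19.8, 13.3).
The predictive distribution for one future period is NegBinom with mean α/β = 1.4887.

1.4887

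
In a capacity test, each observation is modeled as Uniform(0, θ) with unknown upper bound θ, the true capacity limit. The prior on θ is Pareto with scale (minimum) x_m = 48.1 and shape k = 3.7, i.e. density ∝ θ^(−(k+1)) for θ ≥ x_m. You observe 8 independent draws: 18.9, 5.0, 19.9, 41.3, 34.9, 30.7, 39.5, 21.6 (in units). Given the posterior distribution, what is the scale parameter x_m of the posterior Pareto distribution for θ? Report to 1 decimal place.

48.1

A Pareto(scale x_m, shape k) prior on the upper bound θ of Uniform(0, θ) is conjugate: posterior is Pareto(max(x_m, max xᵢ), k + n).
Sample maximum = 41.3; prior scale x_m = 48.1 → posterior scale = max = 48.1.
Posterior shape = 3.7 + 8 = 11.7.
Posterior scale x_m = 48.1.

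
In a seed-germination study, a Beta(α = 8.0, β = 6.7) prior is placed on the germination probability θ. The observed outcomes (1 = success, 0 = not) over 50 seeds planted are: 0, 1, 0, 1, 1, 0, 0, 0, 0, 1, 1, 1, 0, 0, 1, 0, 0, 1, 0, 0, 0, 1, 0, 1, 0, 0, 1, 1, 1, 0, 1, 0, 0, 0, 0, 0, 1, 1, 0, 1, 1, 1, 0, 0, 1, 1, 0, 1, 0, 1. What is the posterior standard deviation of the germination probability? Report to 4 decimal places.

The Beta prior is conjugate to a Binomial/Bernoulli likelihood; the update adds successes to α and failures to β.
Posterior: Beta(α+k, β+n−k) = Beta(8.0+23, 6.7+27) = Beta(31.0, 33.7).
Var = αβ/((α+β)²(α+β+1)) = 31.0·33.7/(64.7²·65.7) = 0.00379855; SD = √0.00379855 = 0.0616.

0.0616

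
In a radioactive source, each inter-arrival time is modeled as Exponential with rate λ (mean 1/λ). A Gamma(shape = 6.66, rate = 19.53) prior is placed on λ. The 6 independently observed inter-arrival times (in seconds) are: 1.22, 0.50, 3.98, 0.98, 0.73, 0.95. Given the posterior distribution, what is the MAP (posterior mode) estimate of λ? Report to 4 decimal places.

0.4181

With a Gamma(shape α, rate β) prior on the exponential rate λ, the posterior after n observations with total T = Σxᵢ is Gamma(α+n, β+T).
Sum of observations T = 8.36 seconds; n = 6.
Posterior: Gamma(6.66+6, 19.53+8.36) = Gamma(12.66, 27.89).
Mode = (α−1)/β = 0.4181.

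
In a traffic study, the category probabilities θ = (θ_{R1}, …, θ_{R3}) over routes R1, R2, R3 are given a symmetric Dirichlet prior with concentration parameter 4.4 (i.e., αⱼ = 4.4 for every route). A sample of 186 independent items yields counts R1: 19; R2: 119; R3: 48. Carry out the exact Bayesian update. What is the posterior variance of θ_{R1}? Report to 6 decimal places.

The Dirichlet prior is conjugate to the Multinomial likelihood: each posterior αⱼ = prior αⱼ + observed count nⱼ.
Posterior concentration: (23.4, 123.4, 52.4), total = 199.2.
Var[θ_j] = α_j(Σα−α_j)/((Σα)²(Σα+1)) = 23.4·175.8/(199.2²·200.2) = 0.000518.

0.000518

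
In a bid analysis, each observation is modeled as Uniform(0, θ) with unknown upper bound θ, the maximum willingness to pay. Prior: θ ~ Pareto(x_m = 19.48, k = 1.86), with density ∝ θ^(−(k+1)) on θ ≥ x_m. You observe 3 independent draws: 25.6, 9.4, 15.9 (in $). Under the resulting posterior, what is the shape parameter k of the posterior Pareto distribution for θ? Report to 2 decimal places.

A Pareto(scale x_m, shape k) prior on the upper bound θ of Uniform(0, θ) is conjugate: posterior is Pareto(max(x_m, max xᵢ), k + n).
Sample maximum = 25.6; prior scale x_m = 19.48 → posterior scale = max = 25.60.
Posterior shape = 1.86 + 3 = 4.86.
Posterior shape k = 4.86.

4.86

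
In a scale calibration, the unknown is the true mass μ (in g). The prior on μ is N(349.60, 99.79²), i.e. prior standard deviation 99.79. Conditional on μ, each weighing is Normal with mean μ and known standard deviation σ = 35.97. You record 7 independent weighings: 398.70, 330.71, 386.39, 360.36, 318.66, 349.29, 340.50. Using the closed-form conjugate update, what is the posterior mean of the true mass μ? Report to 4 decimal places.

354.8469

For Normal data with known variance σ², a Normal(μ₀, σ₀²) prior on μ is conjugate. Posterior precision = 1/σ₀² + n/σ²; posterior mean is the precision-weighted average of μ₀ and x̄.
Σxᵢ = 398.70 + 330.71 + 386.39 + 360.36 + 318.66 + 349.29 + 340.50 = 2484.61, so n·x̄ = 2484.61.
σ₀² = 99.79² = 9958.0441, σ² = 35.97² = 1293.8409; σ² + n·σ₀² = 1293.8409 + 7·9958.0441 = 71000.1496.
Posterior mean = (μ₀/σ₀² + n·x̄/σ²)/(1/σ₀² + n/σ²) = (σ²·μ₀ + σ₀²·n·x̄)/(σ² + n·σ₀²) = (1293.8409·349.60 + 9958.0441·2484.61)/71000.1496 = 25194182.729941/71000.1496 = 354.8469.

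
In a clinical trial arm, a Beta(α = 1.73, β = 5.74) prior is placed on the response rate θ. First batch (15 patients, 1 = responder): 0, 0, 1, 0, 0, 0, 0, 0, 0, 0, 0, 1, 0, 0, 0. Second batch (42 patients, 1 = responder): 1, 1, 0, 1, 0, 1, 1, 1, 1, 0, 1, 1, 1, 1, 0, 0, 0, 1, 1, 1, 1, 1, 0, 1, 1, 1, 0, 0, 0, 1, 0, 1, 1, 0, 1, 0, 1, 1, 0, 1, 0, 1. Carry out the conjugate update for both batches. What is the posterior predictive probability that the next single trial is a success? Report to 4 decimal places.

The Beta prior is conjugate to a Binomial/Bernoulli likelihood; the update adds successes to α and failures to β.
After batch 1: Beta(1.73+2, 5.74+13) = Beta(3.73, 18.74).
After batch 2: Beta(3.73+27, 18.74+15) = Beta(30.73, 33.74).
For a single future Bernoulli trial, P(success | data) = α/(α+β) = 0.4767.

0.4767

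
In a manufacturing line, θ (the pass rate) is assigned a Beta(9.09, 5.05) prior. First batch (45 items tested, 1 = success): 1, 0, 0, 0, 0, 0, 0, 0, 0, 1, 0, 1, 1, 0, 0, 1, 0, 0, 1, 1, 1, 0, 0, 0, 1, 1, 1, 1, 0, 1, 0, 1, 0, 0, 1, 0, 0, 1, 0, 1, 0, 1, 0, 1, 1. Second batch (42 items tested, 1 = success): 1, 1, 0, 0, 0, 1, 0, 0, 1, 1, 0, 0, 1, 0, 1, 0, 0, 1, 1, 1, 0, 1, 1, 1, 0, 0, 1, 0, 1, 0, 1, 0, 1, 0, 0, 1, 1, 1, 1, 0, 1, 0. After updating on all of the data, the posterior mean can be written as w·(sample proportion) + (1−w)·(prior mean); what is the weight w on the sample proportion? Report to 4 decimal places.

0.8602

The Beta prior is conjugate to a Binomial/Bernoulli likelihood; the update adds successes to α and failures to β.
Total number of items tested: n = 45 + 42 = 87.
Posterior mean = (α₀+k)/(α₀+β₀+n) = [n/(α₀+β₀+n)]·(k/n) + [(α₀+β₀)/(α₀+β₀+n)]·α₀/(α₀+β₀), so only n and the prior enter the weight.
The weight on the data is w = n/(α₀+β₀+n) = 87/(9.09+5.05+87) = 87/101.14 = 0.8602.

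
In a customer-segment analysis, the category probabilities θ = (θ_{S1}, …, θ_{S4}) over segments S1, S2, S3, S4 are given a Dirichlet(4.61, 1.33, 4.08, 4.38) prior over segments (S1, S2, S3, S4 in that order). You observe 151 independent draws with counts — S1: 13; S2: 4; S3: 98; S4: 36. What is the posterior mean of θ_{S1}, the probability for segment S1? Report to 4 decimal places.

0.1065

The Dirichlet prior is conjugate to the Multinomial likelihood: each posterior αⱼ = prior αⱼ + observed count nⱼ.
Posterior concentration: (17.61, 5.33, 102.08, 40.38), total = 165.40.
E[θ_{S1}|data] = α_{S1}/Σα = 17.61/165.40 = 0.1065.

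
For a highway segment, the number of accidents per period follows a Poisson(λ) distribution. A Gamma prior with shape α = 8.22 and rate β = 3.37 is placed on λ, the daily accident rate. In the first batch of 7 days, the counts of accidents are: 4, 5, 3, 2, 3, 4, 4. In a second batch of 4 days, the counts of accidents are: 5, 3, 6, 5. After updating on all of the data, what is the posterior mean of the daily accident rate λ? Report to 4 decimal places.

With a Gamma(shape α, rate β) prior, the Poisson likelihood is conjugate: the posterior is Gamma(α + ΣXᵢ, β + n).
Batch 1: sum of counts S = 25 over n = 7 days.
After batch 1: Gamma(α+S, β+n) = Gamma(8.22+25, 3.37+7) = Gamma(33.22, 10.37).
Batch 2: sum of counts S = 19 over n = 4 days.
After batch 2: Gamma(α+S, β+n) = Gamma(33.22+19, 10.37+4) = Gamma(52.22, 14.37).
Posterior mean = α/β = 52.22/14.37 = 3.6340.

3.6340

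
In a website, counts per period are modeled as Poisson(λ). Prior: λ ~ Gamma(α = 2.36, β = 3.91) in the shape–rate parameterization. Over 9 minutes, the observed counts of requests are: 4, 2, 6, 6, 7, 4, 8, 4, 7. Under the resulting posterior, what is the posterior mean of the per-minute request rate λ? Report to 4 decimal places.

3.9009

With a Gamma(shape α, rate β) prior, the Poisson likelihood is conjugate: the posterior is Gamma(α + ΣXᵢ, β + n).
Sum of counts S = 48 over n = 9 minutes.
Posterior: Gamma(α+S, β+n) = Gamma(2.36+48, 3.91+9) = Gamma(50.36, 12.91).
Posterior mean = α/β = 50.36/12.91 = 3.9009.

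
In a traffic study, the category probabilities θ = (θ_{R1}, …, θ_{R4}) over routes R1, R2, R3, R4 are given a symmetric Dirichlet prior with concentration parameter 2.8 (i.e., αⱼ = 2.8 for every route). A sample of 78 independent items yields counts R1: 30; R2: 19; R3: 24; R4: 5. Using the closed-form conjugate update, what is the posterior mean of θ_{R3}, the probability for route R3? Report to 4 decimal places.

The Dirichlet prior is conjugate to the Multinomial likelihood: each posterior αⱼ = prior αⱼ + observed count nⱼ.
Posterior concentration: (32.8, 21.8, 26.8, 7.8), total = 89.2.
E[θ_{R3}|data] = α_{R3}/Σα = 26.8/89.2 = 0.3004.

0.3004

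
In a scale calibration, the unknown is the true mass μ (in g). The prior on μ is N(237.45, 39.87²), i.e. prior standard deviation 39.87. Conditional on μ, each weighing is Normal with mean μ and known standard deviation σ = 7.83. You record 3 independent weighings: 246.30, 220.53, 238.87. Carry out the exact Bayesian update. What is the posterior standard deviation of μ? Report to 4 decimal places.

4.4919

For Normal data with known variance σ², a Normal(μ₀, σ₀²) prior on μ is conjugate. Posterior precision = 1/σ₀² + n/σ²; posterior mean is the precision-weighted average of μ₀ and x̄.
σ₀² = 39.87² = 1589.6169, σ² = 7.83² = 61.3089; σ² + n·σ₀² = 61.3089 + 3·1589.6169 = 4830.1596.
Posterior precision = 1/σ₀² + n/σ² = 1/1589.6169 + 3/61.3089 = (σ² + n·σ₀²)/(σ₀²σ²) = 4830.1596/(1589.6169·61.3089); posterior variance σₙ² = σ₀²σ²/(σ² + n·σ₀²) = 1589.6169·61.3089/4830.1596 = 20.176903.
Posterior SD = √σₙ² = √(1589.6169·61.3089/4830.1596) = 4.4919.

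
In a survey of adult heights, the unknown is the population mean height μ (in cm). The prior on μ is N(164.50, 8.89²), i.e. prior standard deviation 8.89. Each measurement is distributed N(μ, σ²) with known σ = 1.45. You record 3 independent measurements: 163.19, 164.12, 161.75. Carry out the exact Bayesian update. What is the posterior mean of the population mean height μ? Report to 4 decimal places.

163.0330

For Normal data with known variance σ², a Normal(μ₀, σ₀²) prior on μ is conjugate. Posterior precision = 1/σ₀² + n/σ²; posterior mean is the precision-weighted average of μ₀ and x̄.
Σxᵢ = 163.19 + 164.12 + 161.75 = 489.06, so n·x̄ = 489.06.
σ₀² = 8.89² = 79.0321, σ² = 1.45² = 2.1025; σ² + n·σ₀² = 2.1025 + 3·79.0321 = 239.1988.
Posterior mean = (μ₀/σ₀² + n·x̄/σ²)/(1/σ₀² + n/σ²) = (σ²·μ₀ + σ₀²·n·x̄)/(σ² + n·σ₀²) = (2.1025·164.50 + 79.0321·489.06)/239.1988 = 38997.300076/239.1988 = 163.0330.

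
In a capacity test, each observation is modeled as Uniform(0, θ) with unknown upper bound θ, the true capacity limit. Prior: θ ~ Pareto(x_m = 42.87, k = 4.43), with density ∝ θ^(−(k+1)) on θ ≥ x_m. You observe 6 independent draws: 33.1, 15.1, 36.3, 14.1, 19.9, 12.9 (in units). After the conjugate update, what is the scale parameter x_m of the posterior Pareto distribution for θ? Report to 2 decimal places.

A Pareto(scale x_m, shape k) prior on the upper bound θ of Uniform(0, θ) is conjugate: posterior is Pareto(max(x_m, max xᵢ), k + n).
Sample maximum = 36.3; prior scale x_m = 42.87 → posterior scale = max = 42.87.
Posterior shape = 4.43 + 6 = 10.43.
Posterior scale x_m = 42.87.

42.87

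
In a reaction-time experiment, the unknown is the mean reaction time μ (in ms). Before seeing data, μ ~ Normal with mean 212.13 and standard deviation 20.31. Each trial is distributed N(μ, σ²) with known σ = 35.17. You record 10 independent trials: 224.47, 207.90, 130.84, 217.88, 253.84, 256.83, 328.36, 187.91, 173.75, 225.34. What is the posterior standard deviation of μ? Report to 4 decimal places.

For Normal data with known variance σ², a Normal(μ₀, σ₀²) prior on μ is conjugate. Posterior precision = 1/σ₀² + n/σ²; posterior mean is the precision-weighted average of μ₀ and x̄.
σ₀² = 20.31² = 412.4961, σ² = 35.17² = 1236.9289; σ² + n·σ₀² = 1236.9289 + 10·412.4961 = 5361.8899.
Posterior precision = 1/σ₀² + n/σ² = 1/412.4961 + 10/1236.9289 = (σ² + n·σ₀²)/(σ₀²σ²) = 5361.8899/(412.4961·1236.9289); posterior variance σₙ² = σ₀²σ²/(σ² + n·σ₀²) = 412.4961·1236.9289/5361.8899 = 95.158304.
Posterior SD = √σₙ² = √(412.4961·1236.9289/5361.8899) = 9.7549.

9.7549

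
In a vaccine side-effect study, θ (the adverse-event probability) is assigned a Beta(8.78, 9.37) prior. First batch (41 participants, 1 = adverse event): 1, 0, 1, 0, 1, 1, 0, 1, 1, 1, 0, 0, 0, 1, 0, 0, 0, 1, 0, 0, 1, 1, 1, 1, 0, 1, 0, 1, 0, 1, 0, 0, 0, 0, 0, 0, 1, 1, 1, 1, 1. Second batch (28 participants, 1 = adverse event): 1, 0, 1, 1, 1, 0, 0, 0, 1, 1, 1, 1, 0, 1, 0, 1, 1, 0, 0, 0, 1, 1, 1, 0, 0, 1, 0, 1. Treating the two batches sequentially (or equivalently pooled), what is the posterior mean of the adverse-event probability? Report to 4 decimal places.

The Beta prior is conjugate to a Binomial/Bernoulli likelihood; the update adds successes to α and failures to β.
After batch 1: Beta(8.78+21, 9.37+20) = Beta(29.78, 29.37).
After batch 2: Beta(29.78+16, 29.37+12) = Beta(45.78, 41.37).
Posterior mean = α/(α+β) = 45.78/87.15 = 0.5253.

0.5253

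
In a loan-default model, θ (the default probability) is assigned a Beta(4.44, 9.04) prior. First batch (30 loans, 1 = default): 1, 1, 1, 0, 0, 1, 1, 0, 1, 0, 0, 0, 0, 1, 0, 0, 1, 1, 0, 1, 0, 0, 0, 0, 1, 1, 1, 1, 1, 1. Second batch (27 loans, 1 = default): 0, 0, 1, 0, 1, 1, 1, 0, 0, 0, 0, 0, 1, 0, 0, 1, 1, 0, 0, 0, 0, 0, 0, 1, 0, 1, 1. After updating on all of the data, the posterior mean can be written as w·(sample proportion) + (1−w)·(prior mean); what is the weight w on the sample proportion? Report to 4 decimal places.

The Beta prior is conjugate to a Binomial/Bernoulli likelihood; the update adds successes to α and failures to β.
Total number of loans: n = 30 + 27 = 57.
Posterior mean = (α₀+k)/(α₀+β₀+n) = [n/(α₀+β₀+n)]·(k/n) + [(α₀+β₀)/(α₀+β₀+n)]·α₀/(α₀+β₀), so only n and the prior enter the weight.
The weight on the data is w = n/(α₀+β₀+n) = 57/(4.44+9.04+57) = 57/70.48 = 0.8087.

0.8087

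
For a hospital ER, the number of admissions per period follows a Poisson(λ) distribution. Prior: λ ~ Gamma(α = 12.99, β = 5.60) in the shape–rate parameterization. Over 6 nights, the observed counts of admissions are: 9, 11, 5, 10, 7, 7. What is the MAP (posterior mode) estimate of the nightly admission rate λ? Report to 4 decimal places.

5.2578

With a Gamma(shape α, rate β) prior, the Poisson likelihood is conjugate: the posterior is Gamma(α + ΣXᵢ, β + n).
Sum of counts S = 49 over n = 6 nights.
Posterior: Gamma(α+S, β+n) = Gamma(12.99+49, 5.60+6) = Gamma(61.99, 11.60).
Mode of Gamma(α,β) for α≥1 is (α−1)/β = 60.99/11.60 = 5.2578.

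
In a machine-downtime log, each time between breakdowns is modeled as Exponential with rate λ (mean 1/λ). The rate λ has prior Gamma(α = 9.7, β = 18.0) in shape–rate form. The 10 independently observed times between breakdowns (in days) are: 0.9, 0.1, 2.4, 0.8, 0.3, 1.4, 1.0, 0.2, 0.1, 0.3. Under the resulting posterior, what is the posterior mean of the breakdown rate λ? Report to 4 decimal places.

With a Gamma(shape α, rate β) prior on the exponential rate λ, the posterior after n observations with total T = Σxᵢ is Gamma(α+n, β+T).
Sum of observations T = 7.5 days; n = 10.
Posterior: Gamma(9.7+10, 18.0+7.5) = Gamma(19.7, 25.5).
Posterior mean of λ = α/β = 19.7/25.5 = 0.7725.

0.7725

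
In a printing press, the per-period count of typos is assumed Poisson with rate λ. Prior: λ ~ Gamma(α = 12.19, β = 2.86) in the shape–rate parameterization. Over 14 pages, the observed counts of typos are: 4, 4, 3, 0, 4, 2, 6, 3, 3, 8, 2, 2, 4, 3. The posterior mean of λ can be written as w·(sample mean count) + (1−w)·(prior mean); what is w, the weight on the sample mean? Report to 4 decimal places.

0.8304

With a Gamma(shape α, rate β) prior, the Poisson likelihood is conjugate: the posterior is Gamma(α + ΣXᵢ, β + n).
Posterior mean = (α₀+S)/(β₀+n) = [n/(β₀+n)]·(S/n) + [β₀/(β₀+n)]·(α₀/β₀), so only n and β₀ enter the weight.
Weight on data w = n/(β₀+n) = 14/(2.86+14) = 14/16.86 = 0.8304.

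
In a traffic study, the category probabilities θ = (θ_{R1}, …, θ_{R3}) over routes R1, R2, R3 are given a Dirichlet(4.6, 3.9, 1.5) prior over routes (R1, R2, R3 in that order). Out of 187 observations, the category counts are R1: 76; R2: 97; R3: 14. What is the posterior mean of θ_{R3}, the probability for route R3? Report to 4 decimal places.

The Dirichlet prior is conjugate to the Multinomial likelihood: each posterior αⱼ = prior αⱼ + observed count nⱼ.
Posterior concentration: (80.6, 100.9, 15.5), total = 197.0.
E[θ_{R3}|data] = α_{R3}/Σα = 15.5/197.0 = 0.0787.

0.0787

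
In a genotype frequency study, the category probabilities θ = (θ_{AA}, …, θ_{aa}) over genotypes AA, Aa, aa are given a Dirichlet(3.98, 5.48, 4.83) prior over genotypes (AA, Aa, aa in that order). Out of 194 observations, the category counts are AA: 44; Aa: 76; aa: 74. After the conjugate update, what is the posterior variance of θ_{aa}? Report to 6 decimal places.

The Dirichlet prior is conjugate to the Multinomial likelihood: each posterior αⱼ = prior αⱼ + observed count nⱼ.
Posterior concentration: (47.98, 81.48, 78.83), total = 208.29.
Var[θ_j] = α_j(Σα−α_j)/((Σα)²(Σα+1)) = 78.83·129.46/(208.29²·209.29) = 0.001124.

0.001124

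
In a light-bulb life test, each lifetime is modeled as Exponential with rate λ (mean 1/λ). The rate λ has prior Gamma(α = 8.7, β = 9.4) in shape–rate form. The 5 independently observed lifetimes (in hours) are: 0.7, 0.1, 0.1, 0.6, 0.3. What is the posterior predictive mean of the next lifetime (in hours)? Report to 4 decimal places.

With a Gamma(shape α, rate β) prior on the exponential rate λ, the posterior after n observations with total T = Σxᵢ is Gamma(α+n, β+T).
Sum of observations T = 1.8 hours; n = 5.
Posterior: Gamma(8.7+5, 9.4+1.8) = Gamma(13.7, 11.2).
The predictive distribution for the next observation is Lomax; its mean is β/(α−1) = 11.2/12.7 = 0.8819.

0.8819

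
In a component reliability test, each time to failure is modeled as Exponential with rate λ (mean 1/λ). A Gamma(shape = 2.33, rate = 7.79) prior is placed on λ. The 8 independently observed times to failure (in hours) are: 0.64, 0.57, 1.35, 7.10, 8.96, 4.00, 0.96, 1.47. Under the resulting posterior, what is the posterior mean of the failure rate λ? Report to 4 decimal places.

With a Gamma(shape α, rate β) prior on the exponential rate λ, the posterior after n observations with total T = Σxᵢ is Gamma(α+n, β+T).
Sum of observations T = 25.05 hours; n = 8.
Posterior: Gamma(2.33+8, 7.79+25.05) = Gamma(10.33, 32.84).
Posterior mean of λ = α/β = 10.33/32.84 = 0.3146.

0.3146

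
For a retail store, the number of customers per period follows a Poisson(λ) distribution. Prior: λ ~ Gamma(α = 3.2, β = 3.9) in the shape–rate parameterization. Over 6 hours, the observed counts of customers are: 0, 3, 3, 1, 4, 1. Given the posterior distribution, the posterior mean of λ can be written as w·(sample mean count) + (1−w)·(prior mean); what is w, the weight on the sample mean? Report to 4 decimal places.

With a Gamma(shape α, rate β) prior, the Poisson likelihood is conjugate: the posterior is Gamma(α + ΣXᵢ, β + n).
Posterior mean = (α₀+S)/(β₀+n) = [n/(β₀+n)]·(S/n) + [β₀/(β₀+n)]·(α₀/β₀), so only n and β₀ enter the weight.
Weight on data w = n/(β₀+n) = 6/(3.9+6) = 6/9.9 = 0.6061.

0.6061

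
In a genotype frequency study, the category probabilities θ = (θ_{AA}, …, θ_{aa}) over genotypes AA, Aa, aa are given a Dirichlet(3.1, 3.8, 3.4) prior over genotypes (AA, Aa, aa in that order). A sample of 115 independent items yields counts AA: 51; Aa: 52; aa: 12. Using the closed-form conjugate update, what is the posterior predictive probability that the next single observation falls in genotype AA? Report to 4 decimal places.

0.4318

The Dirichlet prior is conjugate to the Multinomial likelihood: each posterior αⱼ = prior αⱼ + observed count nⱼ.
Posterior concentration: (54.1, 55.8, 15.4), total = 125.3.
P(next = AA | data) = α_{AA}/Σα = 0.4318.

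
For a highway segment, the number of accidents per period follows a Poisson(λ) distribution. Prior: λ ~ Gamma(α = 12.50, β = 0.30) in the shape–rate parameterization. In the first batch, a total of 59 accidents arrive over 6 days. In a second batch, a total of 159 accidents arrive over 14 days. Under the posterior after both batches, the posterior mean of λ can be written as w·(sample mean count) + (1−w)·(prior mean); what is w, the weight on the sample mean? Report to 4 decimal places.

With a Gamma(shape α, rate β) prior, the Poisson likelihood is conjugate: the posterior is Gamma(α + ΣXᵢ, β + n).
Total number of days: n = 6 + 14 = 20.
Posterior mean = (α₀+S)/(β₀+n) = [n/(β₀+n)]·(S/n) + [β₀/(β₀+n)]·(α₀/β₀), so only n and β₀ enter the weight.
Weight on data w = n/(β₀+n) = 20/(0.30+20) = 20/20.30 = 0.9852.

0.9852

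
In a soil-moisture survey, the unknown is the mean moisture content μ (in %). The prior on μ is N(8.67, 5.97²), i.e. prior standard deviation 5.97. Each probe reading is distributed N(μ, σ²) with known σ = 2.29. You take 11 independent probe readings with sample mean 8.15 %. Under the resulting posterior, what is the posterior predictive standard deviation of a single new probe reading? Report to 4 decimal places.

For Normal data with known variance σ², a Normal(μ₀, σ₀²) prior on μ is conjugate. Posterior precision = 1/σ₀² + n/σ²; posterior mean is the precision-weighted average of μ₀ and x̄.
σ₀² = 5.97² = 35.6409, σ² = 2.29² = 5.2441; σ² + n·σ₀² = 5.2441 + 11·35.6409 = 397.294.
Posterior precision = 1/σ₀² + n/σ² = 1/35.6409 + 11/5.2441 = (σ² + n·σ₀²)/(σ₀²σ²) = 397.294/(35.6409·5.2441); posterior variance σₙ² = σ₀²σ²/(σ² + n·σ₀²) = 35.6409·5.2441/397.294 = 0.470444.
Predictive variance for one new observation = σₙ² + σ² = 35.6409·5.2441/397.294 + 5.2441 = σ²·(σ₀² + 397.294)/397.294 = 5.2441·432.9349/397.294 = 5.714544; SD = √(5.2441·432.9349/397.294) = 2.3905.

2.3905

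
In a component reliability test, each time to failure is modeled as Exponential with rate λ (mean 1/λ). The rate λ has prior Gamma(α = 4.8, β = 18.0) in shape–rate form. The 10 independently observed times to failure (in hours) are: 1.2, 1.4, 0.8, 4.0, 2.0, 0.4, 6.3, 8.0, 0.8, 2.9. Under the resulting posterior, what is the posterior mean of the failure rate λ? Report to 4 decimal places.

0.3231

With a Gamma(shape α, rate β) prior on the exponential rate λ, the posterior after n observations with total T = Σxᵢ is Gamma(α+n, β+T).
Sum of observations T = 27.8 hours; n = 10.
Posterior: Gamma(4.8+10, 18.0+27.8) = Gamma(14.8, 45.8).
Posterior mean of λ = α/β = 14.8/45.8 = 0.3231.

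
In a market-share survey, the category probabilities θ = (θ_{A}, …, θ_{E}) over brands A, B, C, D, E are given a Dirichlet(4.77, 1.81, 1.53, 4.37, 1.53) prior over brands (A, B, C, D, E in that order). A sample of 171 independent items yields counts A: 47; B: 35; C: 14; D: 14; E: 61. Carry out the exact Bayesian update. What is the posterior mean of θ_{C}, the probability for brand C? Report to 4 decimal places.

0.0839

The Dirichlet prior is conjugate to the Multinomial likelihood: each posterior αⱼ = prior αⱼ + observed count nⱼ.
Posterior concentration: (51.77, 36.81, 15.53, 18.37, 62.53), total = 185.01.
E[θ_{C}|data] = α_{C}/Σα = 15.53/185.01 = 0.0839.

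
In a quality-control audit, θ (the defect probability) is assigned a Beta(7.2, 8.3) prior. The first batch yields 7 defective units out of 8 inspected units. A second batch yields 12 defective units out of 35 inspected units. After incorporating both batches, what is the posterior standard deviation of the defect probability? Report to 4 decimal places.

The Beta prior is conjugate to a Binomial/Bernoulli likelihood; the update adds successes to α and failures to β.
After batch 1: Beta(7.2+7, 8.3+1) = Beta(14.2, 9.3).
After batch 2: Beta(14.2+12, 9.3+23) = Beta(26.2, 32.3).
Var = αβ/((α+β)²(α+β+1)) = 26.2·32.3/(58.5²·59.5) = 0.00415600; SD = √0.00415600 = 0.0645.

0.0645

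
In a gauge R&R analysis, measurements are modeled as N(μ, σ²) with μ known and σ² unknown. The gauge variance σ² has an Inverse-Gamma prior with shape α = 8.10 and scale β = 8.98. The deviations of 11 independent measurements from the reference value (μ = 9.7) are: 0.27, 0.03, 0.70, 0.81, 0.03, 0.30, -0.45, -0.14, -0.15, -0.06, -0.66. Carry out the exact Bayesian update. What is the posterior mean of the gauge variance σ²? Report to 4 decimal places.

With known mean μ and an Inverse-Gamma(α, β) prior on σ², the Normal likelihood is conjugate: posterior is Inv-Gamma(α + n/2, β + Σ(xᵢ−μ)²/2).
Σ(xᵢ−μ)² = (0.27)² + (0.03)² + (0.70)² + (0.81)² + (0.03)² + (0.30)² + (-0.45)² + (-0.14)² + (-0.15)² + (-0.06)² + (-0.66)² = 1.9946.
Posterior: Inv-Gamma(8.10 + 11/2, 8.98 + 1.9946/2) = Inv-Gamma(13.60, 9.97730).
E[σ²|data] = β/(α−1) = 9.97730/12.60 = 0.7918.

0.7918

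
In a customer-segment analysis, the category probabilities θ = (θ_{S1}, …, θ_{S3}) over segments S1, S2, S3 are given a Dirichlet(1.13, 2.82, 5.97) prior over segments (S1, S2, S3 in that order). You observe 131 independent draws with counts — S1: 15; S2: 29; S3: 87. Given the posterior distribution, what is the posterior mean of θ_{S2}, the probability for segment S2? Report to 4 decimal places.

0.2258

The Dirichlet prior is conjugate to the Multinomial likelihood: each posterior αⱼ = prior αⱼ + observed count nⱼ.
Posterior concentration: (16.13, 31.82, 92.97), total = 140.92.
E[θ_{S2}|data] = α_{S2}/Σα = 31.82/140.92 = 0.2258.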